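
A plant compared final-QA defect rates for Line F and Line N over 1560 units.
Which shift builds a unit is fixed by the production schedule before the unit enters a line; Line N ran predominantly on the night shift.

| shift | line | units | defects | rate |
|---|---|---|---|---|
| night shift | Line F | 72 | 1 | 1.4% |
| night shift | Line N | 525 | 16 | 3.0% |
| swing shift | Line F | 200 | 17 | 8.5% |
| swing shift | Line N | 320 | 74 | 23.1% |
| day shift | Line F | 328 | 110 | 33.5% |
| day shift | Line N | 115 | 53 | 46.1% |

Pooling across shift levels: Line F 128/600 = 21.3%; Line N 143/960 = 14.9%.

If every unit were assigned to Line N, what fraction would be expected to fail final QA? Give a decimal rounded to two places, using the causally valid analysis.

Within every shift level Line F has the lower rate, yet pooled Line N does — Simpson's reversal.
Here shift is a common cause — it drives both which line a case falls under and the outcome. The crude comparison mixes populations; the stratum-specific rates are the causally relevant ones.
Standardising Line N to the population shift mix: 0.383·16/525 + 0.333·74/320 + 0.284·53/115 = 0.220.

0.22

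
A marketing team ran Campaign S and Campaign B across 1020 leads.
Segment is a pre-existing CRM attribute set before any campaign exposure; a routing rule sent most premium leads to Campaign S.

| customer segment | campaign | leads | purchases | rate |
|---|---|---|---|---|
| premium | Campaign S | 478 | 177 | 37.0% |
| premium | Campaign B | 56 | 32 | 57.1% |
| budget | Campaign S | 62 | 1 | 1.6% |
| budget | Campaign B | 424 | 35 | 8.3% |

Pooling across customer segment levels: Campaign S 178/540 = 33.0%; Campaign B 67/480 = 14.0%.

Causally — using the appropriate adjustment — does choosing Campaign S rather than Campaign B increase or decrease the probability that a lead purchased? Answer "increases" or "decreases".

The customer segment-specific comparison favours Campaign B throughout, but the pooled figures favour Campaign S. The question is whether to condition on customer segment.
The imbalance in customer segment arose from how leads were allocated, not from anything the campaign did; and customer segment independently affects the outcome. The pooled gap is confounded — condition on customer segment.
Within each level — premium: 37.0% vs 57.1%; budget: 1.6% vs 8.3% — Campaign B is higher every time.

decreases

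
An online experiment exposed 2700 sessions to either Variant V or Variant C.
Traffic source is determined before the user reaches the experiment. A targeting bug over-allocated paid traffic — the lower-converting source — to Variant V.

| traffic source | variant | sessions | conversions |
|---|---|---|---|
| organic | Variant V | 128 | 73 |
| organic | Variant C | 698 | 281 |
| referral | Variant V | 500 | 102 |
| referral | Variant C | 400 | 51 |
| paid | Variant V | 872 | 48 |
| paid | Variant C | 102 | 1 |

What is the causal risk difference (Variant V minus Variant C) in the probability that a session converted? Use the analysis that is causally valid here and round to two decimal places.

+0.09

The traffic source-specific comparison favours Variant V throughout, but the pooled figures favour Variant C. The question is whether to condition on traffic source.
Traffic source is set before the variant has any effect — it is not caused by the variant — and it independently drives the outcome. That makes it a confounder, so the causal comparison is within traffic source levels.
Adjusting over the population distribution of traffic source: 0.306·(0.570−0.403) + 0.333·(0.204−0.128) + 0.361·(0.055−0.010) = +0.093.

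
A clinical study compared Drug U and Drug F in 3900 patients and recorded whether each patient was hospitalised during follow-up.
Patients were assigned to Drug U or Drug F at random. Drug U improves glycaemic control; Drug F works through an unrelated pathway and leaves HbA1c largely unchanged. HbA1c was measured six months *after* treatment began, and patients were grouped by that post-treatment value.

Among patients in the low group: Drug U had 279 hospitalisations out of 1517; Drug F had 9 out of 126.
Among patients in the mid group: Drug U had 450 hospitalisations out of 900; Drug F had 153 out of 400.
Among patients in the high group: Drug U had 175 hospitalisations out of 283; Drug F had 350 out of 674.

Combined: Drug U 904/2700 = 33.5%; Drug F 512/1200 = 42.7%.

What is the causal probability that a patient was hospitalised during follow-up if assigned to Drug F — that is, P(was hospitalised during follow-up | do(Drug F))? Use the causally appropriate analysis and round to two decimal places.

The stratified and pooled comparisons disagree (Drug F wins within each HbA1c; Drug U wins overall), so the answer turns on the causal role of HbA1c.
HbA1c lies on the pathway drug → HbA1c → outcome, so adjusting for it blocks the indirect effect. For the total causal effect of drug, use the unadjusted pooled rates.
So P(outcome | do(Drug F)) is just the pooled rate for Drug F: 512/1200 = 0.427.

0.43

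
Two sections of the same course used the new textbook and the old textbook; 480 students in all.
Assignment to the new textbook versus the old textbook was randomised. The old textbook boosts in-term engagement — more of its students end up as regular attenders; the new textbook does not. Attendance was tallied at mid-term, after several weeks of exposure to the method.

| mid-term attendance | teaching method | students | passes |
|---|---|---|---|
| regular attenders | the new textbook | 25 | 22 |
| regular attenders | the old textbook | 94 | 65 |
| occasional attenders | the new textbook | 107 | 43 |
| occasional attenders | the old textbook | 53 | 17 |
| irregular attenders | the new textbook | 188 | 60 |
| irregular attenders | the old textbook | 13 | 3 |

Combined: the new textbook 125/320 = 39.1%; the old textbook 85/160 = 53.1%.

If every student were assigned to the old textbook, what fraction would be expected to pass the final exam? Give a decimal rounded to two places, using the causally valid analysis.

0.53

The distribution of mid-term attendance is itself part of what the teaching method does — it is an intermediate outcome. Holding it fixed would remove that part of the effect; the total effect is the pooled difference.
So P(outcome | do(the old textbook)) is just the pooled rate for the old textbook: 85/160 = 0.531.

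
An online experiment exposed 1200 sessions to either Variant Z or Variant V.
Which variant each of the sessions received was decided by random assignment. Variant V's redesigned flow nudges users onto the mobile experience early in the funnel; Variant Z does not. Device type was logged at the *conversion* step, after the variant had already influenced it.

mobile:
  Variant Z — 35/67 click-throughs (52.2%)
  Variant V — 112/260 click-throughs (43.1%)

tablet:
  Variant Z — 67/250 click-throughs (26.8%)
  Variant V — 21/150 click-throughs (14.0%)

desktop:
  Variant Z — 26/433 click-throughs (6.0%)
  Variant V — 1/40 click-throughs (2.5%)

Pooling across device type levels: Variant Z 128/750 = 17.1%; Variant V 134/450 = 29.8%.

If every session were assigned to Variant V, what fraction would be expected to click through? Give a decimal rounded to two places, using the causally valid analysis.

0.30

Within every device type level Variant Z has the higher rate, yet pooled Variant V does — Simpson's reversal.
Because the variant influences device type, device type is a post-treatment mediator, not a confounder. Stratifying on it would bias the estimate; the causal effect is the crude pooled difference.
So P(outcome | do(Variant V)) is just the pooled rate for Variant V: 134/450 = 0.298.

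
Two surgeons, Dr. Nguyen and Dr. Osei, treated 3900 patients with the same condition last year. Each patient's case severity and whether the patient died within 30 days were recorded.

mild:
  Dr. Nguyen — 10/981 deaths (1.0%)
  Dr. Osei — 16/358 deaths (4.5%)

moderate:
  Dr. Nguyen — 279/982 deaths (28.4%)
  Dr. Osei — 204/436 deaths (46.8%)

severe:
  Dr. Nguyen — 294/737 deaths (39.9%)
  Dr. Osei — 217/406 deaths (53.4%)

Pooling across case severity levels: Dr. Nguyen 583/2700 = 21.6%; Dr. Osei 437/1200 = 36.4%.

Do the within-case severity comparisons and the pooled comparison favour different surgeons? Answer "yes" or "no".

no

Within each case severity level (mild 1.0% vs 4.5%; moderate 28.4% vs 46.8%; severe 39.9% vs 53.4%), Dr. Nguyen has the lower rate every time. Pooled: 21.6% vs 36.4% — Dr. Nguyen has the lower rate overall. They agree.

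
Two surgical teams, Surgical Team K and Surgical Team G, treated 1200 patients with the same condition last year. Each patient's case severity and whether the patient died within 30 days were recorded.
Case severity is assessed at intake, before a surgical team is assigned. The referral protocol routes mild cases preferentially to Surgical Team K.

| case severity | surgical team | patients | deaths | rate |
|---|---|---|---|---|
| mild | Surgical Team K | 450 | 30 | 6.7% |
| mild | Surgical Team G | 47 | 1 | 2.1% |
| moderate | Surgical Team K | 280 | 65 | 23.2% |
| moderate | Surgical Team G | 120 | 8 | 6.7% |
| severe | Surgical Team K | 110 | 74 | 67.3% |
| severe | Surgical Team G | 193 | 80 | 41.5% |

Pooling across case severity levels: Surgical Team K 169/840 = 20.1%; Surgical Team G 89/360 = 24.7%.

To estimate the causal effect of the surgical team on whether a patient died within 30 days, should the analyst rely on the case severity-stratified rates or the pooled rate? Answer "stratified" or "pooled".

Surgical Team G is lower inside every case severity stratum but Surgical Team K is lower in aggregate. Whether to stratify depends on how case severity relates to the surgical team.
Since case severity is a pre-existing factor (not a product of the surgical team) and it affects the outcome on its own, it is a confounder. The stratified rates, not the pooled rate, identify the causal effect.
Within each level — mild: 6.7% vs 2.1%; moderate: 23.2% vs 6.7%; severe: 67.3% vs 41.5% — Surgical Team G is lower every time.

stratified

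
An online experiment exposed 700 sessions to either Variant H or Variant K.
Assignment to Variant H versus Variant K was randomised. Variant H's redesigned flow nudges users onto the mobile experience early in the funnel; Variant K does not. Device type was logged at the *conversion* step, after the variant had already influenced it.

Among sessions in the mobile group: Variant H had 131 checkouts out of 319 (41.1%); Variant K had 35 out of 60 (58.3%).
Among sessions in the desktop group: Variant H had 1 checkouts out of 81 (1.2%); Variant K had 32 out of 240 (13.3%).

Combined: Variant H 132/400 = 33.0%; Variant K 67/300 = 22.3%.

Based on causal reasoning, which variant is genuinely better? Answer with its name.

Variant H

Within every device type level Variant K has the higher rate, yet pooled Variant H does — Simpson's reversal.
The distribution of device type is itself part of what the variant does — it is an intermediate outcome. Holding it fixed would remove that part of the effect; the total effect is the pooled difference.
Pooled: Variant H 33.0% vs Variant K 22.3%; Variant H is higher overall.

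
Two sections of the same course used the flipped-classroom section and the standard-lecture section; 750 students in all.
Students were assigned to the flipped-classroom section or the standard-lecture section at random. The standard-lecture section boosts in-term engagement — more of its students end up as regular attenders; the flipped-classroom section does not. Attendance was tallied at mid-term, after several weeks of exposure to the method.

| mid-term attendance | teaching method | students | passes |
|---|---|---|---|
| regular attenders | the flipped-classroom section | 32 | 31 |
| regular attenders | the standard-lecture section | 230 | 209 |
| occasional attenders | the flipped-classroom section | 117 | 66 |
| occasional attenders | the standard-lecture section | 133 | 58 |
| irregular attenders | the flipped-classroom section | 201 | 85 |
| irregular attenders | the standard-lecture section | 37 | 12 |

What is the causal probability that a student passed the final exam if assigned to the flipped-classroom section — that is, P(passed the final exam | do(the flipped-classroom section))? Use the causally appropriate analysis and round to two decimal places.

The stratified and pooled comparisons disagree (the flipped-classroom section wins within each mid-term attendance; the standard-lecture section wins overall), so the answer turns on the causal role of mid-term attendance.
Mid-term attendance is recorded after the teaching method and is itself shifted by it — it sits on the causal path from teaching method to outcome. Conditioning on a mediator would strip out part of the effect we want; the pooled comparison gives the total causal effect.
So P(outcome | do(the flipped-classroom section)) is just the pooled rate for the flipped-classroom section: 182/350 = 0.520.

0.52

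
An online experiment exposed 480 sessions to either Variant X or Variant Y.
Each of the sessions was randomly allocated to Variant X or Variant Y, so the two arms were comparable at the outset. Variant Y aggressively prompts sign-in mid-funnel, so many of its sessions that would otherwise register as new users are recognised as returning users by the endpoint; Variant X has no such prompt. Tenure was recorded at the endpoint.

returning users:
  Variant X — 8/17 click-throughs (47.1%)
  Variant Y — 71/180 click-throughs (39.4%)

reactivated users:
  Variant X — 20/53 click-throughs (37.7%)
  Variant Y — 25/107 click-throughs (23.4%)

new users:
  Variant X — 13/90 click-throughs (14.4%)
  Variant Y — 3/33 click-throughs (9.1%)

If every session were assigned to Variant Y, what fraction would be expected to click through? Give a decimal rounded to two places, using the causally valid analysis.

0.31

User tenure lies on the pathway variant → user tenure → outcome, so adjusting for it blocks the indirect effect. For the total causal effect of variant, use the unadjusted pooled rates.
So P(outcome | do(Variant Y)) is just the pooled rate for Variant Y: 99/320 = 0.309.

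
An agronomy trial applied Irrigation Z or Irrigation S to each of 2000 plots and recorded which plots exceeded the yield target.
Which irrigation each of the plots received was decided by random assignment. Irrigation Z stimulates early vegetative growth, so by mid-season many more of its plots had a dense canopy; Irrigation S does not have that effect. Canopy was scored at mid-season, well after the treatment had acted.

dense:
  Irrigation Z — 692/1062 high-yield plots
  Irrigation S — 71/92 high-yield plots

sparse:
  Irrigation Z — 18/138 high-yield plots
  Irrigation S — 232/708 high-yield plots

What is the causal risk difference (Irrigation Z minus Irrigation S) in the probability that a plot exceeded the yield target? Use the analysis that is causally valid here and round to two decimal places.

+0.21

The distribution of mid-season canopy is itself part of what the irrigation does — it is an intermediate outcome. Holding it fixed would remove that part of the effect; the total effect is the pooled difference.
The causal difference is the pooled difference: 0.592 − 0.379 = +0.213.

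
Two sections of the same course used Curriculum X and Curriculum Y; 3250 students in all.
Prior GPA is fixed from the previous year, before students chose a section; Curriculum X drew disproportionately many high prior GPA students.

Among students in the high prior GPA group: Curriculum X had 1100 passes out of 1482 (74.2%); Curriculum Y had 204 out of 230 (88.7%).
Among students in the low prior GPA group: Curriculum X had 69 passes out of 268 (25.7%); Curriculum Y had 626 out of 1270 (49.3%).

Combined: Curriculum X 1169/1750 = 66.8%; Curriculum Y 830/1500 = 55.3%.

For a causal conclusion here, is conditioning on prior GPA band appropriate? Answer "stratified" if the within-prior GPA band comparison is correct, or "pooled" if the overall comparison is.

stratified

Since prior GPA band is a pre-existing factor (not a product of the teaching method) and it affects the outcome on its own, it is a confounder. The stratified rates, not the pooled rate, identify the causal effect.
Within each level — high prior GPA: 74.2% vs 88.7%; low prior GPA: 25.7% vs 49.3% — Curriculum Y is higher every time.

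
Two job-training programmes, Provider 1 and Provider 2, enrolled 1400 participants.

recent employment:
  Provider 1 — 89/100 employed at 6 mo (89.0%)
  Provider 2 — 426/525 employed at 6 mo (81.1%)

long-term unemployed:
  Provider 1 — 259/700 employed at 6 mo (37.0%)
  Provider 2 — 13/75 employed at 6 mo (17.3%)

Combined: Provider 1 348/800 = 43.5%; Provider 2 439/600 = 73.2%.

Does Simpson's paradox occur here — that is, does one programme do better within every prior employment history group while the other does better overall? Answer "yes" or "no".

Within each prior employment history level (recent employment 89.0% vs 81.1%; long-term unemployed 37.0% vs 17.3%), Provider 1 has the higher rate every time. Pooled: 43.5% vs 73.2% — Provider 2 has the higher rate overall. The two comparisons disagree.

yes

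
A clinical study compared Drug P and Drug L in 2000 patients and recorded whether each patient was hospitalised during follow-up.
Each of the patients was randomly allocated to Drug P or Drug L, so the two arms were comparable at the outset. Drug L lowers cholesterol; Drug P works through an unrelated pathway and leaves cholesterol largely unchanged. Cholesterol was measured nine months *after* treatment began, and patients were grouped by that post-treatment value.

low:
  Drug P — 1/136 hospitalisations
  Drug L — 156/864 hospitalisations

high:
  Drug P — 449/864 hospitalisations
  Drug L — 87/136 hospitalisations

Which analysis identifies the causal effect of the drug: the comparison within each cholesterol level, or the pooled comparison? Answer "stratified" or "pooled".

pooled

Stratifying would compare drugs among patients the drugs themselves sorted into cholesterol groups — a form of selection on an intermediate. The unconditioned pooled rates give the total causal effect.
Pooled: Drug P 45.0% vs Drug L 24.3%; Drug L is lower overall.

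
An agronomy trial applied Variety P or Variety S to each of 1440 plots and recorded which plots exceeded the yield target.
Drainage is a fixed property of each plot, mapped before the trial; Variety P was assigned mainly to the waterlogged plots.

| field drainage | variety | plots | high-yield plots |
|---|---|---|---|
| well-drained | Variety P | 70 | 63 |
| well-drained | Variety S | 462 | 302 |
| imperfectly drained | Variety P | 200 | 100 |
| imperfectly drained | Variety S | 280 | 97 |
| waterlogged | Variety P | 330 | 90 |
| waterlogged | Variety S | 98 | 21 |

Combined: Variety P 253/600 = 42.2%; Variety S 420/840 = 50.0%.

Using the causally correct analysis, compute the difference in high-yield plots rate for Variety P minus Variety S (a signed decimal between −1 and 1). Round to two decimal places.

+0.16

Field drainage satisfies the back-door criterion: it is not a descendant of the variety, and it blocks the spurious path from variety to outcome. Adjusting for it (i.e., using the within-field drainage rates) gives the causal effect.
Adjusting over the population distribution of field drainage: 0.369·(0.900−0.654) + 0.333·(0.500−0.346) + 0.297·(0.273−0.214) = +0.160.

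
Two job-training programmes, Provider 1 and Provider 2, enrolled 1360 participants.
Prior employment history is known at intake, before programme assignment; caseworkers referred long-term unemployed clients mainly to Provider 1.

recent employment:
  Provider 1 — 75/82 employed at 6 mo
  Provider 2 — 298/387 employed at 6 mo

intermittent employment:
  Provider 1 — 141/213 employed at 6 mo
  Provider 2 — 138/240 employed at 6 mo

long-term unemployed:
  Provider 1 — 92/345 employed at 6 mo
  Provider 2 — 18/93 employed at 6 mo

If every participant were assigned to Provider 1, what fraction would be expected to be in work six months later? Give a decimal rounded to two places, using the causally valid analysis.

Provider 1 is higher inside every prior employment history stratum but Provider 2 is higher in aggregate. Whether to stratify depends on how prior employment history relates to the programme.
The imbalance in prior employment history arose from how participants were allocated, not from anything the programme did; and prior employment history independently affects the outcome. The pooled gap is confounded — condition on prior employment history.
Standardising Provider 1 to the population prior employment history mix: 0.345·75/82 + 0.333·141/213 + 0.322·92/345 = 0.622.

0.62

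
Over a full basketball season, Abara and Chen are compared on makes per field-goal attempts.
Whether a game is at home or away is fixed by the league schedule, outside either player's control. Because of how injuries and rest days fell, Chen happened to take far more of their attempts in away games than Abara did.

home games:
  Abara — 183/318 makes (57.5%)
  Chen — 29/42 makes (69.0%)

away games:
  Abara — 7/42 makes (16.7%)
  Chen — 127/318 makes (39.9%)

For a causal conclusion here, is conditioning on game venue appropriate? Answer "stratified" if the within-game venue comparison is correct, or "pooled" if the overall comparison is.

Chen is higher inside every game venue stratum but Abara is higher in aggregate. Whether to stratify depends on how game venue relates to the player.
Game venue satisfies the back-door criterion: it is not a descendant of the player, and it blocks the spurious path from player to outcome. Adjusting for it (i.e., using the within-game venue rates) gives the causal effect.
Within each level — home games: 57.5% vs 69.0%; away games: 16.7% vs 39.9% — Chen is higher every time.

stratified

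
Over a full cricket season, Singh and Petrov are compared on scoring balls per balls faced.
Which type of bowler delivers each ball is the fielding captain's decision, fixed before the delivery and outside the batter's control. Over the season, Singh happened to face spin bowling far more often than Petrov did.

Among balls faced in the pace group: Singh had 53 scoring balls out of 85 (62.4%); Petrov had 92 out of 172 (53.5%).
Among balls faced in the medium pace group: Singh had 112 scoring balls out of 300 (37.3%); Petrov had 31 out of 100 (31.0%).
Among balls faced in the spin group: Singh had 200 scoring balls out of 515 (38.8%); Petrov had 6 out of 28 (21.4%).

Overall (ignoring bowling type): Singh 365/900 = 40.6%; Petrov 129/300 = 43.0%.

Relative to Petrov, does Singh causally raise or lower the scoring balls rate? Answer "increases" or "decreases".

increases

Bowling type is set before the player has any effect — it is not caused by the player — and it independently drives the outcome. That makes it a confounder, so the causal comparison is within bowling type levels.
Within each level — pace: 62.4% vs 53.5%; medium pace: 37.3% vs 31.0%; spin: 38.8% vs 21.4% — Singh is higher every time.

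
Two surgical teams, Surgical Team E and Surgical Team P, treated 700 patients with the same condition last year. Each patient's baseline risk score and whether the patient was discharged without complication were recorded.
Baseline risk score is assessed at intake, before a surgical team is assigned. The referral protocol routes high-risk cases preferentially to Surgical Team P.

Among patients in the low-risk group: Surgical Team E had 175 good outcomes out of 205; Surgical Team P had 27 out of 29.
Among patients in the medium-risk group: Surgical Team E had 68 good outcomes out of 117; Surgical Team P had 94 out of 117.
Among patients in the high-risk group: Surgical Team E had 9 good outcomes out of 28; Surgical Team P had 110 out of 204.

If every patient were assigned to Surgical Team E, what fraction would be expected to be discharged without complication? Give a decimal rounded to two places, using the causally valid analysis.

Baseline risk score differs across surgical teams for reasons unrelated to any effect of the surgical team itself, and it separately predicts the outcome — a classic confounder. We must compare within baseline risk score levels.
Standardising Surgical Team E to the population baseline risk score mix: 0.334·175/205 + 0.334·68/117 + 0.331·9/28 = 0.586.

0.59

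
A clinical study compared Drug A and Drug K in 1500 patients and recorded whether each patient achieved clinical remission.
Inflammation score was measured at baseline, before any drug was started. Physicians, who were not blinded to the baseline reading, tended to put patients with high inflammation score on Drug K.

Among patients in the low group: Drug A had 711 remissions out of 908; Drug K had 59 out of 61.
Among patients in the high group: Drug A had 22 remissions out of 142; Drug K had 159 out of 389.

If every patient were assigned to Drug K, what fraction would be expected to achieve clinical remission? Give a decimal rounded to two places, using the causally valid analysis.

Drug K is higher inside every inflammation score stratum but Drug A is higher in aggregate. Whether to stratify depends on how inflammation score relates to the drug.
The imbalance in inflammation score arose from how patients were allocated, not from anything the drug did; and inflammation score independently affects the outcome. The pooled gap is confounded — condition on inflammation score.
Standardising Drug K to the population inflammation score mix: 0.646·59/61 + 0.354·159/389 = 0.770.

0.77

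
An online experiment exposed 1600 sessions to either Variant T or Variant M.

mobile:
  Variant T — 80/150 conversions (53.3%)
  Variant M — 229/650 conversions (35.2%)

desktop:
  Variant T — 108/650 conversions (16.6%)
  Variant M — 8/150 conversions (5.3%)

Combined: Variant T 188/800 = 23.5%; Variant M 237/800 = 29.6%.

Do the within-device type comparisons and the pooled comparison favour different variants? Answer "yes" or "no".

Within each device type level (mobile 53.3% vs 35.2%; desktop 16.6% vs 5.3%), Variant T has the higher rate every time. Pooled: 23.5% vs 29.6% — Variant M has the higher rate overall. The two comparisons disagree.

yes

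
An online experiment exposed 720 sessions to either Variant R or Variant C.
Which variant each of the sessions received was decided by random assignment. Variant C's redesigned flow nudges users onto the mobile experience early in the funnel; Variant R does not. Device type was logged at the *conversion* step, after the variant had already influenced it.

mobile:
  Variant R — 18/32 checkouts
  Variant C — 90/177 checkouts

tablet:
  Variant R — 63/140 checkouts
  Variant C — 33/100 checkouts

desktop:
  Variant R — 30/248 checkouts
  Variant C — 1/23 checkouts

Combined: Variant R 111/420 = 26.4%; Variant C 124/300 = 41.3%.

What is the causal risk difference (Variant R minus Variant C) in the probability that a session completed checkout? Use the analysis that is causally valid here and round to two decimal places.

The device type-specific comparison favours Variant R throughout, but the pooled figures favour Variant C. The question is whether to condition on device type.
Device type lies on the pathway variant → device type → outcome, so adjusting for it blocks the indirect effect. For the total causal effect of variant, use the unadjusted pooled rates.
The causal difference is the pooled difference: 0.264 − 0.413 = -0.149.

-0.15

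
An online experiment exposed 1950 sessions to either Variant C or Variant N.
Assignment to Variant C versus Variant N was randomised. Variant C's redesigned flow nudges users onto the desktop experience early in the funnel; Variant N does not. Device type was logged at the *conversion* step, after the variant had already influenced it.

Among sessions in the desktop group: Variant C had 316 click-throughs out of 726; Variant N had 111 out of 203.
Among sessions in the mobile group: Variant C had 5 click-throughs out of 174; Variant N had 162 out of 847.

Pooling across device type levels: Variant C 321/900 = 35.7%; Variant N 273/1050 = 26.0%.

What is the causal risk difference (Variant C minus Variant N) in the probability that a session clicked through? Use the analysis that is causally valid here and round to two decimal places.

The stratified and pooled comparisons disagree (Variant N wins within each device type; Variant C wins overall), so the answer turns on the causal role of device type.
Device type is downstream of the variant. One should not condition on a consequence of treatment, so the overall rates are the right comparison.
The causal difference is the pooled difference: 0.357 − 0.260 = +0.097.

+0.10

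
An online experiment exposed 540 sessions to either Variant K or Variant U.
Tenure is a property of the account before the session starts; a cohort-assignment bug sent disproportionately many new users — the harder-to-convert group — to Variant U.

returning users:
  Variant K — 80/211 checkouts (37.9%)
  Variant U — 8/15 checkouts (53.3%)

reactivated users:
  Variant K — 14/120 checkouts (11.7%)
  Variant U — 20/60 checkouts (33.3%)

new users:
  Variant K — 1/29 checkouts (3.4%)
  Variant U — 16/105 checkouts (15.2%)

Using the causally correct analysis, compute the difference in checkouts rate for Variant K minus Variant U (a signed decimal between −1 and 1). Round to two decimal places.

The stratified and pooled comparisons disagree (Variant U wins within each user tenure; Variant K wins overall), so the answer turns on the causal role of user tenure.
User tenure satisfies the back-door criterion: it is not a descendant of the variant, and it blocks the spurious path from variant to outcome. Adjusting for it (i.e., using the within-user tenure rates) gives the causal effect.
Adjusting over the population distribution of user tenure: 0.419·(0.379−0.533) + 0.333·(0.117−0.333) + 0.248·(0.034−0.152) = -0.166.

-0.17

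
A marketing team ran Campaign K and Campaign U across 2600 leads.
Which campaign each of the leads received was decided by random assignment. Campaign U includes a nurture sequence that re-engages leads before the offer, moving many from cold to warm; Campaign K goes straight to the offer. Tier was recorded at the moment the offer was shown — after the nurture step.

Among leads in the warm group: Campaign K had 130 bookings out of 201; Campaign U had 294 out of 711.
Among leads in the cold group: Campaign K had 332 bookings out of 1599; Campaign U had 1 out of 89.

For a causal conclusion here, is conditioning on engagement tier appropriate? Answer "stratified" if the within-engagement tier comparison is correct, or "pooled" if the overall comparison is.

Engagement tier here is a post-treatment variable shaped by the campaign; conditioning on it would introduce bias rather than remove it. The overall comparison is the causal one.
Pooled: Campaign K 25.7% vs Campaign U 36.9%; Campaign U is higher overall.

pooled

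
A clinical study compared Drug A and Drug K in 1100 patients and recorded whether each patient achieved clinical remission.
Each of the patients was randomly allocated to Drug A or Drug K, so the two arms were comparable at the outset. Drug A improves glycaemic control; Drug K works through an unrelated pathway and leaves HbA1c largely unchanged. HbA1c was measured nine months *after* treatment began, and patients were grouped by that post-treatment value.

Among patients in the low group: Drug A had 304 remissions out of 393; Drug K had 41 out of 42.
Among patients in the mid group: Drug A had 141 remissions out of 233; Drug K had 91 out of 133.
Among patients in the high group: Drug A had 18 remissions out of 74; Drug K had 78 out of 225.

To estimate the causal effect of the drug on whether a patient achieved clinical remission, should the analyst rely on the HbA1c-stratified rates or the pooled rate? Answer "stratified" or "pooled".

Within every HbA1c level Drug K has the higher rate, yet pooled Drug A does — Simpson's reversal.
HbA1c lies on the pathway drug → HbA1c → outcome, so adjusting for it blocks the indirect effect. For the total causal effect of drug, use the unadjusted pooled rates.
Pooled: Drug A 66.1% vs Drug K 52.5%; Drug A is higher overall.

pooled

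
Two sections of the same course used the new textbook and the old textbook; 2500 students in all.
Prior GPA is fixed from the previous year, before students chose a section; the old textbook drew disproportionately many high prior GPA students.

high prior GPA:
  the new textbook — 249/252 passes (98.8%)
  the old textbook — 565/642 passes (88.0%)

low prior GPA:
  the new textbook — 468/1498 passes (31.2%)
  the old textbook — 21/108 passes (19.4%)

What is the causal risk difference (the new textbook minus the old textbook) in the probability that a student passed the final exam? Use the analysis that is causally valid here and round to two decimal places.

+0.11

Here prior GPA band is a common cause — it drives both which teaching method a case falls under and the outcome. The crude comparison mixes populations; the stratum-specific rates are the causally relevant ones.
Adjusting over the population distribution of prior GPA band: 0.358·(0.988−0.880) + 0.642·(0.312−0.194) = +0.114.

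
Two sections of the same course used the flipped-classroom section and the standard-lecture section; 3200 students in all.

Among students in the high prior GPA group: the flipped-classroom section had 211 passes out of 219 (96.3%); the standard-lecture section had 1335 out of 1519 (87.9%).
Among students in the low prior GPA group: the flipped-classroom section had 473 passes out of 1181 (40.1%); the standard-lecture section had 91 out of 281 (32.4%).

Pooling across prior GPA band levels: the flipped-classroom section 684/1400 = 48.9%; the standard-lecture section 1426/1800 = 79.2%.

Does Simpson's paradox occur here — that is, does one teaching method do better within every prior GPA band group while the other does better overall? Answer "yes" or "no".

Within each prior GPA band level (high prior GPA 96.3% vs 87.9%; low prior GPA 40.1% vs 32.4%), the flipped-classroom section has the higher rate every time. Pooled: 48.9% vs 79.2% — the standard-lecture section has the higher rate overall. The two comparisons disagree.

yes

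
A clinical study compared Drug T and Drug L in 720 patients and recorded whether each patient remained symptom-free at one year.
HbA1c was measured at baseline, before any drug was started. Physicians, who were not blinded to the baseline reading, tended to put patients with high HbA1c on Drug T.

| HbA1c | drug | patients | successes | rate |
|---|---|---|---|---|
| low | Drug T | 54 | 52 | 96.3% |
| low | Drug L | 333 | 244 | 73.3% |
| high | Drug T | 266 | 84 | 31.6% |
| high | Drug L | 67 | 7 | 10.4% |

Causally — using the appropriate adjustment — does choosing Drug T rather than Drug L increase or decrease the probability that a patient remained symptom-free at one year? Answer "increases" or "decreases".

increases

The HbA1c-specific comparison favours Drug T throughout, but the pooled figures favour Drug L. The question is whether to condition on HbA1c.
Here HbA1c is a common cause — it drives both which drug a case falls under and the outcome. The crude comparison mixes populations; the stratum-specific rates are the causally relevant ones.
Within each level — low: 96.3% vs 73.3%; high: 31.6% vs 10.4% — Drug T is higher every time.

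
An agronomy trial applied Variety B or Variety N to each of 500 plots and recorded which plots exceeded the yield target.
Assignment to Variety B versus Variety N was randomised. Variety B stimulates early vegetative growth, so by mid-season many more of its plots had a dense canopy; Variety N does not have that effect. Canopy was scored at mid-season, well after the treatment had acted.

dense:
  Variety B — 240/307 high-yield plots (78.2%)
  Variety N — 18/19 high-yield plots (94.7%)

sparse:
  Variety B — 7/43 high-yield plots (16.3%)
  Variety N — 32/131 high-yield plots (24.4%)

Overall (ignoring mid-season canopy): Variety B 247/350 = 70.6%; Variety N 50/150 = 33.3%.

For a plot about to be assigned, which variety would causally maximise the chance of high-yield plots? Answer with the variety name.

Mid-season canopy is recorded after the variety and is itself shifted by it — it sits on the causal path from variety to outcome. Conditioning on a mediator would strip out part of the effect we want; the pooled comparison gives the total causal effect.
Pooled: Variety B 70.6% vs Variety N 33.3%; Variety B is higher overall.

Variety B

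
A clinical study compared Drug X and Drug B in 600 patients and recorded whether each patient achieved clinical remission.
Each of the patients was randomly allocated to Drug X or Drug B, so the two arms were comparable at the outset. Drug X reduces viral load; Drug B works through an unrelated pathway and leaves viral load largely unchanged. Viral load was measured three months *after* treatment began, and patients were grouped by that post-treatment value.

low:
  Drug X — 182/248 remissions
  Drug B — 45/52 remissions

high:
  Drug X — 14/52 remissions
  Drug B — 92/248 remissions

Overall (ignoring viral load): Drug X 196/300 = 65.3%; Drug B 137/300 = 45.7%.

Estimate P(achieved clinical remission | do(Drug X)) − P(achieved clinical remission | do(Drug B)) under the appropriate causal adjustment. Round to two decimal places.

+0.20

The distribution of viral load is itself part of what the drug does — it is an intermediate outcome. Holding it fixed would remove that part of the effect; the total effect is the pooled difference.
The causal difference is the pooled difference: 0.653 − 0.457 = +0.197.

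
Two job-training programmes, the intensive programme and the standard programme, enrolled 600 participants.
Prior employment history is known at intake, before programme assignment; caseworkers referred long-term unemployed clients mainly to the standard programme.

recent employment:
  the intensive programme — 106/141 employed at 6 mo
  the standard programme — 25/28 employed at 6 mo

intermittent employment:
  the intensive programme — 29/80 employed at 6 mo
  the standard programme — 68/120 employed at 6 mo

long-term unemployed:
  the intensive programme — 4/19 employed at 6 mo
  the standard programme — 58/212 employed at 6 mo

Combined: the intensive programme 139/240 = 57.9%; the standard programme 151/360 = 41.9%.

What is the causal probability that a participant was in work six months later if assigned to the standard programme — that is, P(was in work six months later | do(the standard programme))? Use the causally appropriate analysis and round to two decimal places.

0.55

Within every prior employment history level the standard programme has the higher rate, yet pooled the intensive programme does — Simpson's reversal.
Prior employment history satisfies the back-door criterion: it is not a descendant of the programme, and it blocks the spurious path from programme to outcome. Adjusting for it (i.e., using the within-prior employment history rates) gives the causal effect.
Standardising the standard programme to the population prior employment history mix: 0.282·25/28 + 0.333·68/120 + 0.385·58/212 = 0.546.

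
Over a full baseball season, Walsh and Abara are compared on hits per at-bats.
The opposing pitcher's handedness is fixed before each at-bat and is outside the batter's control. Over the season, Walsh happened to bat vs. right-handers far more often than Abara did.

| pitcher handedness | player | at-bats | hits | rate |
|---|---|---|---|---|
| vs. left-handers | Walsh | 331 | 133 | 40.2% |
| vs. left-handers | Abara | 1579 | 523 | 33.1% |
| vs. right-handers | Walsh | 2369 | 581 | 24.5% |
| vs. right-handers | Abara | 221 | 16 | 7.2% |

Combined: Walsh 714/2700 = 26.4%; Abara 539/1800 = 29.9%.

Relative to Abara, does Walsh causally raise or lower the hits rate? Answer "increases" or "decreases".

increases

Since pitcher handedness is a pre-existing factor (not a product of the player) and it affects the outcome on its own, it is a confounder. The stratified rates, not the pooled rate, identify the causal effect.
Within each level — vs. left-handers: 40.2% vs 33.1%; vs. right-handers: 24.5% vs 7.2% — Walsh is higher every time.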